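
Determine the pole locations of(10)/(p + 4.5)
Set denominator = 0: p + 4.5 = 0 → Poles: -4.5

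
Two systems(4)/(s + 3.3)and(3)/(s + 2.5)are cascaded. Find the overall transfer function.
Series: H = H₁ · H₂ = (n₁·n₂)/(d₁·d₂).
Num: n₁·n₂ = 12. Den: d₁·d₂ = s^2 + 5.8*s + 8.25.
H(s) = (12)/(s^2 + 5.8*s + 8.25)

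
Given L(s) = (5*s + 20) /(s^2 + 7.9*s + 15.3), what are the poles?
Set denominator = 0: s^2 + 7.9*s + 15.3 = (s + 3.4)(s + 4.5) = 0 → Poles: -3.4, -4.5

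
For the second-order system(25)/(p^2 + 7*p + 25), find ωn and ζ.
Standard form: ωn²/(p²+2ζωn·p+ωn²).
const=25=ωn² → ωn=5, p coeff=7=2ζωn → ζ=0.7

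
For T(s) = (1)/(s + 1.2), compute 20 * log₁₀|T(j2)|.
Substitute s = j*2: T(j2) = 0.220588 - 0.367647j.
|T(j2)| = sqrt(Re² + Im²) = 0.4287.
20*log₁₀(0.4287) = -7.36 dB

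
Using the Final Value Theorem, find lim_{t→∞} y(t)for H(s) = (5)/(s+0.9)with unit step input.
FVT: lim_{t→∞} y(t) = lim_{s→0} s*Y(s) where Y(s) = H(s)/s.
= lim_{s→0} H(s) = H(0) = num(0)/den(0) = 5/0.9 = 5.556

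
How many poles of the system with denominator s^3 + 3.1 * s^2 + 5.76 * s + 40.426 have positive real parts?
s^3 + 3.1*s^2 + 5.76*s + 40.426 = (s + 4.1)(s^2 - s + 9.86). Poles: -4.1, 0.5 + 3.1j, 0.5 - 3.1j. RHP poles (Re>0): 2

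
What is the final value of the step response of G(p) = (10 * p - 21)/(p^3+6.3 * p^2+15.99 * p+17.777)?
FVT: lim_{t→∞} y(t) = lim_{p→0} p*Y(p) where Y(p) = G(p)/p.
= lim_{p→0} G(p) = G(0) = num(0)/den(0) = -21/17.777 = -1.181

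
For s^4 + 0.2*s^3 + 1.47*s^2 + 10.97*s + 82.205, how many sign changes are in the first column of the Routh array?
Routh array:
s^4: [1, 1.47, 82.205]; s^3: [0.2, 10.97]; s^2: [-53.38, 82.205]; s^1: [11.278]; s^0: [82.205]
First column: [1, 0.2, -53.38, 11.278, 82.205]. Sign changes = 2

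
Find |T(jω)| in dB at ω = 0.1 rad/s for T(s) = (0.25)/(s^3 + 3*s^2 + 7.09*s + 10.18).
Substitute s = j*0.1: T(j0.1) = 0.0245113 - 0.00170975j.
|T(j0.1)| = sqrt(Re² + Im²) = 0.02457.
20*log₁₀(0.02457) = -32.19 dB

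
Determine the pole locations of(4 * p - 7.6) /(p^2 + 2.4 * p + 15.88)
Set denominator = 0: p^2 + 2.4*p + 15.88 = 0 → Poles: -1.2 + 3.8j, -1.2 - 3.8j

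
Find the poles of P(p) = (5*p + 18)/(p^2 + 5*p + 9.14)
Set denominator = 0: p^2 + 5*p + 9.14 = 0 → Poles: -2.5 + 1.7j, -2.5 - 1.7j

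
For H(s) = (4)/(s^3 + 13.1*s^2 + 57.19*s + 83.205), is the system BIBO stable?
Denominator: s^3 + 13.1*s^2 + 57.19*s + 83.205 = (s + 4.5)(s + 4.3)(s + 4.3). Poles: -4.3, -4.3, -4.5. All Re(p)<0: Yes (stable)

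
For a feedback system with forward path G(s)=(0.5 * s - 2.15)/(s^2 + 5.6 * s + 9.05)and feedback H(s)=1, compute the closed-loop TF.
Closed-loop T = G/(1+GH).
Numerator: G_num * H_den = 0.5*s - 2.15.
Denominator: G_den * H_den + G_num * H_num = (s^2 + 5.6*s + 9.05) + (0.5*s - 2.15) = s^2 + 6.1*s + 6.9.
T(s) = (0.5*s - 2.15)/(s^2 + 6.1*s + 6.9)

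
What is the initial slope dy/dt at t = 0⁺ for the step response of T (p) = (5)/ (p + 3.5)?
IVT: y'(0⁺) = lim_{p→∞} p²·Y(p) = lim_{p→∞} p·T(p).
deg(num) = 0, deg(den) = 1, relative degree = 1, so p·T(p) → (leading num)/(leading den) = 5/1 = 5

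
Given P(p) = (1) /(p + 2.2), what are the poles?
Set denominator = 0: p + 2.2 = 0 → Poles: -2.2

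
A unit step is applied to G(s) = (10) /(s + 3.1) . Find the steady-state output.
FVT: lim_{t→∞} y(t) = lim_{s→0} s*Y(s) where Y(s) = G(s)/s.
= lim_{s→0} G(s) = G(0) = num(0)/den(0) = 10/3.1 = 3.226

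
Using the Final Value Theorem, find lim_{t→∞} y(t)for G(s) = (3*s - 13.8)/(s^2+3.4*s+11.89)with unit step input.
FVT: lim_{t→∞} y(t) = lim_{s→0} s*Y(s) where Y(s) = G(s)/s.
= lim_{s→0} G(s) = G(0) = num(0)/den(0) = -13.8/11.89 = -1.161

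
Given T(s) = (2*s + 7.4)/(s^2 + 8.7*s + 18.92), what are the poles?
Set denominator = 0: s^2 + 8.7*s + 18.92 = (s + 4.4)(s + 4.3) = 0 → Poles: -4.3, -4.4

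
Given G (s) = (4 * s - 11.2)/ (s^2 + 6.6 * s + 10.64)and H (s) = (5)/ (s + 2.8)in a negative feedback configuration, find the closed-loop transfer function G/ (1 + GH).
Closed-loop T = G/(1+GH).
Numerator: G_num * H_den = 4*s^2 - 31.36.
Denominator: G_den * H_den + G_num * H_num = (s^3 + 9.4*s^2 + 29.12*s + 29.792) + (20*s - 56) = s^3 + 9.4*s^2 + 49.12*s - 26.208.
T(s) = (4*s^2 - 31.36)/(s^3 + 9.4*s^2 + 49.12*s - 26.208)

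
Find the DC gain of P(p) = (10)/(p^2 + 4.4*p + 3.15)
DC gain = P(0) = num(0)/den(0) = 10/3.15 = 3.175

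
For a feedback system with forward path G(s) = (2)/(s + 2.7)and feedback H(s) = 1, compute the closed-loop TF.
Closed-loop T = G/(1+GH).
Numerator: G_num * H_den = 2.
Denominator: G_den * H_den + G_num * H_num = (s + 2.7) + (2) = s + 4.7.
T(s) = (2)/(s + 4.7)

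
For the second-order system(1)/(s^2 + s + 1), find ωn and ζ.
Standard form: ωn²/(s²+2ζωn·s+ωn²).
const=1=ωn² → ωn=1, s coeff=1=2ζωn → ζ=0.5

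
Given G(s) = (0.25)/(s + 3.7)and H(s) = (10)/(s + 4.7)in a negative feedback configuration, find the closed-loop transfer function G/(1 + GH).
Closed-loop T = G/(1+GH).
Numerator: G_num * H_den = 0.25*s + 1.175.
Denominator: G_den * H_den + G_num * H_num = (s^2 + 8.4*s + 17.39) + (2.5) = s^2 + 8.4*s + 19.89.
T(s) = (0.25*s + 1.175)/(s^2 + 8.4*s + 19.89)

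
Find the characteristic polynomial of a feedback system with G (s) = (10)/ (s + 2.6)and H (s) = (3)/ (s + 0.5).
Characteristic poly = G_den * H_den + G_num * H_num = (s^2 + 3.1*s + 1.3) + (30) = s^2 + 3.1*s + 31.3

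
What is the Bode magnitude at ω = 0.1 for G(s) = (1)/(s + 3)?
Substitute s = j*0.1: G(j0.1) = 0.332963 - 0.0110988j.
|G(j0.1)| = sqrt(Re² + Im²) = 0.3331.
20*log₁₀(0.3331) = -9.55 dB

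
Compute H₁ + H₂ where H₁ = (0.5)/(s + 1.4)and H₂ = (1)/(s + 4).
Parallel: H = H₁ + H₂ = (n₁·d₂ + n₂·d₁)/(d₁·d₂).
n₁·d₂ = 0.5*s + 2. n₂·d₁ = s + 1.4. Sum = 1.5*s + 3.4. d₁·d₂ = s^2 + 5.4*s + 5.6.
H(s) = (1.5*s + 3.4)/(s^2 + 5.4*s + 5.6)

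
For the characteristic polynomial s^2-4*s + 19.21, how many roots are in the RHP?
Poles: 2 + 3.9j, 2 - 3.9j. RHP poles (Re>0): 2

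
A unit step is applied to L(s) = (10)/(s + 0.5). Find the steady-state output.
FVT: lim_{t→∞} y(t) = lim_{s→0} s*Y(s) where Y(s) = L(s)/s.
= lim_{s→0} L(s) = L(0) = num(0)/den(0) = 10/0.5 = 20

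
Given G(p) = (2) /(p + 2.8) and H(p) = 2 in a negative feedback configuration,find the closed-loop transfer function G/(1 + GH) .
Closed-loop T = G/(1+GH).
Numerator: G_num * H_den = 2.
Denominator: G_den * H_den + G_num * H_num = (p + 2.8) + (4) = p + 6.8.
T(p) = (2)/(p + 6.8)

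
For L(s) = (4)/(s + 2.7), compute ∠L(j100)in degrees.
Substitute s = j*100: L(j100) = 0.00107921 - 0.0399709j.
∠L(j100) = atan2(Im, Re) = atan2(-0.0399709, 0.00107921) = -88.45°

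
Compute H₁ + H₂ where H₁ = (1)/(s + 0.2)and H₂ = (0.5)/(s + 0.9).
Parallel: H = H₁ + H₂ = (n₁·d₂ + n₂·d₁)/(d₁·d₂).
n₁·d₂ = s + 0.9. n₂·d₁ = 0.5*s + 0.1. Sum = 1.5*s + 1. d₁·d₂ = s^2 + 1.1*s + 0.18.
H(s) = (1.5*s + 1)/(s^2 + 1.1*s + 0.18)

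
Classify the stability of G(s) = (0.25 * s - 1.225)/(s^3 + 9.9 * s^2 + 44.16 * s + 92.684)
Denominator: s^3 + 9.9*s^2 + 44.16*s + 92.684 = (s + 4.7)(s^2 + 5.2*s + 19.72). Poles: -2.6 + 3.6j, -2.6 - 3.6j, -4.7. Stable (all poles in LHP)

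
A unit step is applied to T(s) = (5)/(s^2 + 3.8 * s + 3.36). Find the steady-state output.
FVT: lim_{t→∞} y(t) = lim_{s→0} s*Y(s) where Y(s) = T(s)/s.
= lim_{s→0} T(s) = T(0) = num(0)/den(0) = 5/3.36 = 1.488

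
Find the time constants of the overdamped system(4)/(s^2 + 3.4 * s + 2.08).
Overdamped: real poles at -2.6, -0.8. τ = -1/pole → τ₁ = 0.3846, τ₂ = 1.25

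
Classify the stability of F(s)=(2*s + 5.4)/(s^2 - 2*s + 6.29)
Denominator: s^2 - 2*s + 6.29. Poles: 1 + 2.3j, 1 - 2.3j. Unstable (2 pole(s) in RHP)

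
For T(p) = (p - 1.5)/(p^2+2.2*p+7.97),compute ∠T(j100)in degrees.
Substitute p = j*100: T(j100) = 0.000370291 - 0.00999982j.
∠T(j100) = atan2(Im, Re) = atan2(-0.00999982, 0.000370291) = -87.88°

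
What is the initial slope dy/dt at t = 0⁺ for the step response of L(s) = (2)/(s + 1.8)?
IVT: y'(0⁺) = lim_{s→∞} s²·Y(s) = lim_{s→∞} s·L(s).
deg(num) = 0, deg(den) = 1, relative degree = 1, so s·L(s) → (leading num)/(leading den) = 2/1 = 2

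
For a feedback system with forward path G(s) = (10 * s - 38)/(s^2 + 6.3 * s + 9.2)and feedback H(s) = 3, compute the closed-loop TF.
Closed-loop T = G/(1+GH).
Numerator: G_num * H_den = 10*s - 38.
Denominator: G_den * H_den + G_num * H_num = (s^2 + 6.3*s + 9.2) + (30*s - 114) = s^2 + 36.3*s - 104.8.
T(s) = (10*s - 38)/(s^2 + 36.3*s - 104.8)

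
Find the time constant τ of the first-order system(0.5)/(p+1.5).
First-order system: τ = -1/pole. Pole = -1.5. τ = -1/(-1.5) = 0.6667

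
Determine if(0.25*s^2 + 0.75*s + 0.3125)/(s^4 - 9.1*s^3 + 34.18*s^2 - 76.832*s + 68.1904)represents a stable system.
Denominator: s^4 - 9.1*s^3 + 34.18*s^2 - 76.832*s + 68.1904 = (s - 4.6)(s - 1.7)(s^2 - 2.8*s + 8.72). Poles: 1.4 + 2.6j, 1.4 - 2.6j, 1.7, 4.6. All Re(p)<0: No (unstable)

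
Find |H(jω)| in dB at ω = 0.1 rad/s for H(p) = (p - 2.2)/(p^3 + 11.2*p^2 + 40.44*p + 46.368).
Substitute p = j*0.1: H(j0.1) = -0.0470133 + 0.00627107j.
|H(j0.1)| = sqrt(Re² + Im²) = 0.04743.
20*log₁₀(0.04743) = -26.48 dB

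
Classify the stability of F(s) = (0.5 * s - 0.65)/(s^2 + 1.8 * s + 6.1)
Denominator: s^2 + 1.8*s + 6.1. Poles: -0.9 + 2.3j, -0.9 - 2.3j. Stable (all poles in LHP)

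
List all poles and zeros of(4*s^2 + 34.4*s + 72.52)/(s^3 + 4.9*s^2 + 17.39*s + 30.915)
Set denominator = 0: s^3 + 4.9*s^2 + 17.39*s + 30.915 = (s + 2.7)(s^2 + 2.2*s + 11.45) = 0 → Poles: -1.1 + 3.2j, -1.1 - 3.2j, -2.7
Set numerator = 0: 4*s^2 + 34.4*s + 72.52 = 4*(s + 4.9)(s + 3.7) = 0 → Zeros: -3.7, -4.9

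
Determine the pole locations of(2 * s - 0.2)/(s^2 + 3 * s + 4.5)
Set denominator = 0: s^2 + 3*s + 4.5 = 0 → Poles: -1.5 + 1.5j, -1.5 - 1.5j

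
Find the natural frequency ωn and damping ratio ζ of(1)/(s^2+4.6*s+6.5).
Underdamped: complex pole -2.3 + 1.1j. ωn = |pole| = 2.55, ζ = -Re(pole)/ωn = 0.9021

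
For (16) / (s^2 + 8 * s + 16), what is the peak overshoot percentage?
Standard form: ωn²/(s²+2ζωn·s+ωn²) → ωn = 4, ζ = 1.
ζ ≥ 1, so the response is non-oscillatory: peak overshoot = 0%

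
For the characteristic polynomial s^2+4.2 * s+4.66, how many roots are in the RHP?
Poles: -2.1 + 0.5j, -2.1 - 0.5j. RHP poles (Re>0): 0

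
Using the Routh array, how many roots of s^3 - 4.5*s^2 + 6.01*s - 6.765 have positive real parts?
Routh array:
s^3: [1, 6.01]; s^2: [-4.5, -6.765]; s^1: [4.50667]; s^0: [-6.765]
First column: [1, -4.5, 4.50667, -6.765]. Sign changes = RHP roots = 3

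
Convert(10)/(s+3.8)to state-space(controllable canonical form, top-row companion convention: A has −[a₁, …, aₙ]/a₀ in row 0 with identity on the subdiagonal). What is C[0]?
Reachable canonical form: C = numerator coefficients (right-aligned, zero-padded to length n).
num = 10, C = [[10]].
C[0] = 10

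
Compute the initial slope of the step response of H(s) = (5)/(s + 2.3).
IVT: y'(0⁺) = lim_{s→∞} s²·Y(s) = lim_{s→∞} s·H(s).
deg(num) = 0, deg(den) = 1, relative degree = 1, so s·H(s) → (leading num)/(leading den) = 5/1 = 5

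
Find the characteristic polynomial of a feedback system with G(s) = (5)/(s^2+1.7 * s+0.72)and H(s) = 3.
Characteristic poly = G_den * H_den + G_num * H_num = (s^2 + 1.7*s + 0.72) + (15) = s^2 + 1.7*s + 15.72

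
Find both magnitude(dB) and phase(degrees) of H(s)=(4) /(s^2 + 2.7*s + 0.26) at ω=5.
Substitute s = j*5: H(j5) = -0.124585 - 0.0679829j.
|H| = 20*log₁₀(sqrt(Re²+Im²)) = -16.96 dB.
∠H = atan2(Im, Re) = -151.38°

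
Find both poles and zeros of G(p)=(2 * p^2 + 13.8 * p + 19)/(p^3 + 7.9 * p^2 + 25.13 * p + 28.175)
Set denominator = 0: p^3 + 7.9*p^2 + 25.13*p + 28.175 = (p + 2.3)(p^2 + 5.6*p + 12.25) = 0 → Poles: -2.3, -2.8 + 2.1j, -2.8 - 2.1j
Set numerator = 0: 2*p^2 + 13.8*p + 19 = 2*(p + 1.9)(p + 5) = 0 → Zeros: -1.9, -5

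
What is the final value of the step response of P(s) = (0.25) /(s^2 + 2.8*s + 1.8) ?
FVT: lim_{t→∞} y(t) = lim_{s→0} s*Y(s) where Y(s) = P(s)/s.
= lim_{s→0} P(s) = P(0) = num(0)/den(0) = 0.25/1.8 = 0.1389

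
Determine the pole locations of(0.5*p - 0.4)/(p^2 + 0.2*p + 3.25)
Set denominator = 0: p^2 + 0.2*p + 3.25 = 0 → Poles: -0.1 + 1.8j, -0.1 - 1.8j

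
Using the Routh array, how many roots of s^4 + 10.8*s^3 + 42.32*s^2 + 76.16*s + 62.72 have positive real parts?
Routh array:
s^4: [1, 42.32, 62.72]; s^3: [10.8, 76.16]; s^2: [35.2681, 62.72]; s^1: [56.9535]; s^0: [62.72]
First column: [1, 10.8, 35.2681, 56.9535, 62.72]. Sign changes = RHP roots = 0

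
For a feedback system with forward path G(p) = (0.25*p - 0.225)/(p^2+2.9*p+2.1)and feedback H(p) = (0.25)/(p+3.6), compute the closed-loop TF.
Closed-loop T = G/(1+GH).
Numerator: G_num * H_den = 0.25*p^2 + 0.675*p - 0.81.
Denominator: G_den * H_den + G_num * H_num = (p^3 + 6.5*p^2 + 12.54*p + 7.56) + (0.0625*p - 0.05625) = p^3 + 6.5*p^2 + 12.6025*p + 7.50375.
T(p) = (0.25*p^2 + 0.675*p - 0.81)/(p^3 + 6.5*p^2 + 12.6025*p + 7.50375)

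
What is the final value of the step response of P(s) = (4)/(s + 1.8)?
FVT: lim_{t→∞} y(t) = lim_{s→0} s*Y(s) where Y(s) = P(s)/s.
= lim_{s→0} P(s) = P(0) = num(0)/den(0) = 4/1.8 = 2.222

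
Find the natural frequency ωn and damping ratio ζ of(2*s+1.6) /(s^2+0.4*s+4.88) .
Underdamped: complex pole -0.2 + 2.2j. ωn = |pole| = 2.209, ζ = -Re(pole)/ωn = 0.09054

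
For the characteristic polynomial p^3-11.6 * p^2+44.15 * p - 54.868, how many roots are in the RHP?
p^3 - 11.6*p^2 + 44.15*p - 54.868 = (p - 4.4)(p - 2.9)(p - 4.3). Poles: 2.9, 4.3, 4.4. RHP poles (Re>0): 3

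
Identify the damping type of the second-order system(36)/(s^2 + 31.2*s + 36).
Standard form: ωn²/(s²+2ζωn·s+ωn²) gives ωn=6, ζ=2.6.
Overdamped (ζ = 2.6 > 1)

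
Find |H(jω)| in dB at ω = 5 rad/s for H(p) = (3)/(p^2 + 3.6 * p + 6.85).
Substitute p = j*5: H(j5) = -0.0833305 - 0.0826418j.
|H(j5)| = sqrt(Re² + Im²) = 0.1174.
20*log₁₀(0.1174) = -18.61 dB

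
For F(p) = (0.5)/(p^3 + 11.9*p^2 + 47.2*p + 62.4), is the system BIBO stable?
Denominator: p^3 + 11.9*p^2 + 47.2*p + 62.4 = (p + 4)(p + 4)(p + 3.9). Poles: -3.9, -4, -4. All Re(p)<0: Yes (stable)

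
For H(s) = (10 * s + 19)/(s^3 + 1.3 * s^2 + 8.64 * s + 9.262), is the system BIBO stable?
Denominator: s^3 + 1.3*s^2 + 8.64*s + 9.262 = (s + 1.1)(s^2 + 0.2*s + 8.42). Poles: -0.1 + 2.9j, -0.1 - 2.9j, -1.1. All Re(p)<0: Yes (stable)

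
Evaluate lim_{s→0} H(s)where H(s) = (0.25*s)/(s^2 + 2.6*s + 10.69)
DC gain = H(0) = num(0)/den(0) = 0/10.69 = 0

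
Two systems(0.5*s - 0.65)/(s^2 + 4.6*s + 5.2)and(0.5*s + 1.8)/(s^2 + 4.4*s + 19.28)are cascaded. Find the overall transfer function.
Series: H = H₁ · H₂ = (n₁·n₂)/(d₁·d₂).
Num: n₁·n₂ = 0.25*s^2 + 0.575*s - 1.17. Den: d₁·d₂ = s^4 + 9*s^3 + 44.72*s^2 + 111.568*s + 100.256.
H(s) = (0.25*s^2 + 0.575*s - 1.17)/(s^4 + 9*s^3 + 44.72*s^2 + 111.568*s + 100.256)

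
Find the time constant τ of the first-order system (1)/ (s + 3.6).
First-order system: τ = -1/pole. Pole = -3.6. τ = -1/(-3.6) = 0.2778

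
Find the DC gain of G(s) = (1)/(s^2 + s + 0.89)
DC gain = G(0) = num(0)/den(0) = 1/0.89 = 1.124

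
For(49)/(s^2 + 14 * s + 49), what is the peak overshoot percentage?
Standard form: ωn²/(s²+2ζωn·s+ωn²) → ωn = 7, ζ = 1.
ζ ≥ 1, so the response is non-oscillatory: peak overshoot = 0%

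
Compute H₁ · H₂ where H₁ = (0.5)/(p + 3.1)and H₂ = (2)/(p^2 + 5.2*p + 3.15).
Series: H = H₁ · H₂ = (n₁·n₂)/(d₁·d₂).
Num: n₁·n₂ = 1. Den: d₁·d₂ = p^3 + 8.3*p^2 + 19.27*p + 9.765.
H(p) = (1)/(p^3 + 8.3*p^2 + 19.27*p + 9.765)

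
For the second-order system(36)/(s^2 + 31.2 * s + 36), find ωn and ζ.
Standard form: ωn²/(s²+2ζωn·s+ωn²).
const=36=ωn² → ωn=6, s coeff=31.2=2ζωn → ζ=2.6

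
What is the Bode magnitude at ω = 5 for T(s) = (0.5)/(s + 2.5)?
Substitute s = j*5: T(j5) = 0.04 - 0.08j.
|T(j5)| = sqrt(Re² + Im²) = 0.08944.
20*log₁₀(0.08944) = -20.97 dB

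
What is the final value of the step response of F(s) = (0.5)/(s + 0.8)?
FVT: lim_{t→∞} y(t) = lim_{s→0} s*Y(s) where Y(s) = F(s)/s.
= lim_{s→0} F(s) = F(0) = num(0)/den(0) = 0.5/0.8 = 0.625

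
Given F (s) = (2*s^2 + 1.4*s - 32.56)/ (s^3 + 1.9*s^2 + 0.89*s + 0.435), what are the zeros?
Set numerator = 0: 2*s^2 + 1.4*s - 32.56 = 2*(s + 4.4)(s - 3.7) = 0 → Zeros: -4.4, 3.7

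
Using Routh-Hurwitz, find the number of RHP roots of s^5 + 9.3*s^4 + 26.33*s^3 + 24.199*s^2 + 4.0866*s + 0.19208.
Routh array:
s^5: [1, 26.33, 4.0866]; s^4: [9.3, 24.199, 0.19208]; s^3: [23.728, 4.06595]; s^2: [22.6054, 0.19208]; s^1: [3.86433]; s^0: [0.19208]
First column: [1, 9.3, 23.728, 22.6054, 3.86433, 0.19208]. Sign changes = RHP roots = 0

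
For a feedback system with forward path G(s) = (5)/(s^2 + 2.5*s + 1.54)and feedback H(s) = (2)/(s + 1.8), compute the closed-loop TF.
Closed-loop T = G/(1+GH).
Numerator: G_num * H_den = 5*s + 9.
Denominator: G_den * H_den + G_num * H_num = (s^3 + 4.3*s^2 + 6.04*s + 2.772) + (10) = s^3 + 4.3*s^2 + 6.04*s + 12.772.
T(s) = (5*s + 9)/(s^3 + 4.3*s^2 + 6.04*s + 12.772)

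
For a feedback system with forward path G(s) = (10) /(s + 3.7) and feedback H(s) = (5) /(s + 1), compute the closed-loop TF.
Closed-loop T = G/(1+GH).
Numerator: G_num * H_den = 10*s + 10.
Denominator: G_den * H_den + G_num * H_num = (s^2 + 4.7*s + 3.7) + (50) = s^2 + 4.7*s + 53.7.
T(s) = (10*s + 10)/(s^2 + 4.7*s + 53.7)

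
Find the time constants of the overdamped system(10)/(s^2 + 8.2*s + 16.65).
Overdamped: real poles at -4.5, -3.7. τ = -1/pole → τ₁ = 0.2222, τ₂ = 0.2703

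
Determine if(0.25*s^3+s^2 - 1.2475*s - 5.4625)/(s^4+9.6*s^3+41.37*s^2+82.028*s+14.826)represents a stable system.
Denominator: s^4 + 9.6*s^3 + 41.37*s^2 + 82.028*s + 14.826 = (s + 0.2)(s + 4.2)(s^2 + 5.2*s + 17.65). Poles: -0.2, -2.6 + 3.3j, -2.6 - 3.3j, -4.2. All Re(p)<0: Yes (stable)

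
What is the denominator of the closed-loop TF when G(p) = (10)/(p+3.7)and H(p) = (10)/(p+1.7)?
Characteristic poly = G_den * H_den + G_num * H_num = (p^2 + 5.4*p + 6.29) + (100) = p^2 + 5.4*p + 106.29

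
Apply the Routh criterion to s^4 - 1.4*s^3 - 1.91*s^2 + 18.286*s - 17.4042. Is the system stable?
Routh array:
s^4: [1, -1.91, -17.4042]; s^3: [-1.4, 18.286]; s^2: [11.1514, -17.4042]; s^1: [16.101]; s^0: [-17.4042]
First column: [1, -1.4, 11.1514, 16.101, -17.4042]. Sign changes = 3.
No, unstable (3 RHP root(s))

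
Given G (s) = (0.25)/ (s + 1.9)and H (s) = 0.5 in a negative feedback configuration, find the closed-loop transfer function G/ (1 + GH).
Closed-loop T = G/(1+GH).
Numerator: G_num * H_den = 0.25.
Denominator: G_den * H_den + G_num * H_num = (s + 1.9) + (0.125) = s + 2.025.
T(s) = (0.25)/(s + 2.025)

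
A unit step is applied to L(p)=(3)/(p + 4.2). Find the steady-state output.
FVT: lim_{t→∞} y(t) = lim_{p→0} p*Y(p) where Y(p) = L(p)/p.
= lim_{p→0} L(p) = L(0) = num(0)/den(0) = 3/4.2 = 0.7143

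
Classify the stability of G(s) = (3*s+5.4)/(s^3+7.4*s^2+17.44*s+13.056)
Denominator: s^3 + 7.4*s^2 + 17.44*s + 13.056 = (s + 2.4)(s + 1.6)(s + 3.4). Poles: -1.6, -2.4, -3.4. Stable (all poles in LHP)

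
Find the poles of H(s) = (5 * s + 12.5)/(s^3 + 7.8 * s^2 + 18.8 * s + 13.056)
Set denominator = 0: s^3 + 7.8*s^2 + 18.8*s + 13.056 = (s + 3.2)(s + 3.4)(s + 1.2) = 0 → Poles: -1.2, -3.2, -3.4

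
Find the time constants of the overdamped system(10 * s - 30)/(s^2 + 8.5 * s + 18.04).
Overdamped: real poles at -4.1, -4.4. τ = -1/pole → τ₁ = 0.2439, τ₂ = 0.2273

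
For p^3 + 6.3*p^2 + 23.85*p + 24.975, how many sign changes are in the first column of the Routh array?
Routh array:
p^3: [1, 23.85]; p^2: [6.3, 24.975]; p^1: [19.8857]; p^0: [24.975]
First column: [1, 6.3, 19.8857, 24.975]. Sign changes = 0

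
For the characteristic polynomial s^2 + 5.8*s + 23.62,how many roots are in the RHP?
Poles: -2.9 + 3.9j, -2.9 - 3.9j. RHP poles (Re>0): 0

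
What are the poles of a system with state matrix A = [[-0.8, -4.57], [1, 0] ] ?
Eigenvalues solve det(λI - A) = 0.
Characteristic polynomial: λ^2 + 0.8*λ + 4.57 = 0.
Roots: -0.4 + 2.1j, -0.4 - 2.1j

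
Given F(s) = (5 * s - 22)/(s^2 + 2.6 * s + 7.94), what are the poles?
Set denominator = 0: s^2 + 2.6*s + 7.94 = 0 → Poles: -1.3 + 2.5j, -1.3 - 2.5j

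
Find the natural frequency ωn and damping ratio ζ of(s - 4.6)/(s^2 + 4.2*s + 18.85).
Underdamped: complex pole -2.1 + 3.8j. ωn = |pole| = 4.342, ζ = -Re(pole)/ωn = 0.4837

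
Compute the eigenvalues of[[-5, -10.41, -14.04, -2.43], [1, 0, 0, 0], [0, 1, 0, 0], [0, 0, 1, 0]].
Eigenvalues solve det(λI - A) = 0.
Characteristic polynomial: λ^4 + 5*λ^3 + 10.41*λ^2 + 14.04*λ + 2.43 = 0.
Factor: (λ + 0.2)(λ + 3)(λ^2 + 1.8*λ + 4.05) = 0.
Roots: -0.2, -0.9 + 1.8j, -0.9 - 1.8j, -3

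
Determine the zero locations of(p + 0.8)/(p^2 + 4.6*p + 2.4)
Set numerator = 0: p + 0.8 = 0 → Zeros: -0.8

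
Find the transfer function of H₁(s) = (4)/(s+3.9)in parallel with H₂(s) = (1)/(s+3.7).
Parallel: H = H₁ + H₂ = (n₁·d₂ + n₂·d₁)/(d₁·d₂).
n₁·d₂ = 4*s + 14.8. n₂·d₁ = s + 3.9. Sum = 5*s + 18.7. d₁·d₂ = s^2 + 7.6*s + 14.43.
H(s) = (5*s + 18.7)/(s^2 + 7.6*s + 14.43)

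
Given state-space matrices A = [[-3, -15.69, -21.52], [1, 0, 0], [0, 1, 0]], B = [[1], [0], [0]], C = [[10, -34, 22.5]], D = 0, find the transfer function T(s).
T(s) = C(sI - A)⁻¹B + D.
Characteristic polynomial det(sI - A) = s^3 + 3*s^2 + 15.69*s + 21.52.
Numerator from C·adj(sI-A)·B + D·det(sI-A) = 10*s^2 - 34*s + 22.5.
T(s) = (10*s^2 - 34*s + 22.5)/(s^3 + 3*s^2 + 15.69*s + 21.52)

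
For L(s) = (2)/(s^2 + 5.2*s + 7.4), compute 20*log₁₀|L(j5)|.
Substitute s = j*5: L(j5) = -0.0357085 - 0.0527512j.
|L(j5)| = sqrt(Re² + Im²) = 0.0637.
20*log₁₀(0.0637) = -23.92 dB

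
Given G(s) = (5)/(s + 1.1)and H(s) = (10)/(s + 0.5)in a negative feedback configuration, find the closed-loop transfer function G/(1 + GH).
Closed-loop T = G/(1+GH).
Numerator: G_num * H_den = 5*s + 2.5.
Denominator: G_den * H_den + G_num * H_num = (s^2 + 1.6*s + 0.55) + (50) = s^2 + 1.6*s + 50.55.
T(s) = (5*s + 2.5)/(s^2 + 1.6*s + 50.55)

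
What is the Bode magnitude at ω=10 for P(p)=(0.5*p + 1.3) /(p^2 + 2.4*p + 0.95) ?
Substitute p = j*10: P(j10) = -0.000843851 - 0.050684j.
|P(j10)| = sqrt(Re² + Im²) = 0.05069.
20*log₁₀(0.05069) = -25.90 dB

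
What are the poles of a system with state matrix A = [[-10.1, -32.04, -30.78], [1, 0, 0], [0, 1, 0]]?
Eigenvalues solve det(λI - A) = 0.
Characteristic polynomial: λ^3 + 10.1*λ^2 + 32.04*λ + 30.78 = 0.
Factor: (λ + 3.8)(λ + 1.8)(λ + 4.5) = 0.
Roots: -1.8, -3.8, -4.5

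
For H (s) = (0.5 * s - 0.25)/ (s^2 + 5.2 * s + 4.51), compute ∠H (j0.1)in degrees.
Substitute s = j*0.1: H(j0.1) = -0.0535565 + 0.0172999j.
∠H(j0.1) = atan2(Im, Re) = atan2(0.0172999, -0.0535565) = 162.10°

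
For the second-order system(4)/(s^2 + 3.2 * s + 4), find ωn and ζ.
Standard form: ωn²/(s²+2ζωn·s+ωn²).
const=4=ωn² → ωn=2, s coeff=3.2=2ζωn → ζ=0.8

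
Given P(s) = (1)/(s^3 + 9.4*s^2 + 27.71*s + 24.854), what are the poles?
Set denominator = 0: s^3 + 9.4*s^2 + 27.71*s + 24.854 = (s + 3.4)(s + 1.7)(s + 4.3) = 0 → Poles: -1.7, -3.4, -4.3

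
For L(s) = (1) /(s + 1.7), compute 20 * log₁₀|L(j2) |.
Substitute s = j*2: L(j2) = 0.246734 - 0.290276j.
|L(j2)| = sqrt(Re² + Im²) = 0.381.
20*log₁₀(0.381) = -8.38 dB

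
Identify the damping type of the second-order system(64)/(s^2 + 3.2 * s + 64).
Standard form: ωn²/(s²+2ζωn·s+ωn²) gives ωn=8, ζ=0.2.
Underdamped (ζ = 0.2 < 1)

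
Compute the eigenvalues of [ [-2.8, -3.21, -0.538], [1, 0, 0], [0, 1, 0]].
Eigenvalues solve det(λI - A) = 0.
Characteristic polynomial: λ^3 + 2.8*λ^2 + 3.21*λ + 0.538 = 0.
Factor: (λ + 0.2)(λ^2 + 2.6*λ + 2.69) = 0.
Roots: -0.2, -1.3 + 1j, -1.3 - 1j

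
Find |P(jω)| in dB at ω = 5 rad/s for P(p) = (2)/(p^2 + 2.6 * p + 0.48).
Substitute p = j*5: P(j5) = -0.0636693 - 0.0337561j.
|P(j5)| = sqrt(Re² + Im²) = 0.07206.
20*log₁₀(0.07206) = -22.85 dB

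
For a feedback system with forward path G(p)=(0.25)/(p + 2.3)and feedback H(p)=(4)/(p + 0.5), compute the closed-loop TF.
Closed-loop T = G/(1+GH).
Numerator: G_num * H_den = 0.25*p + 0.125.
Denominator: G_den * H_den + G_num * H_num = (p^2 + 2.8*p + 1.15) + (1) = p^2 + 2.8*p + 2.15.
T(p) = (0.25*p + 0.125)/(p^2 + 2.8*p + 2.15)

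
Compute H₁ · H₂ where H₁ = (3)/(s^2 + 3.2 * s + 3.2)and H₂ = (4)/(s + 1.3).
Series: H = H₁ · H₂ = (n₁·n₂)/(d₁·d₂).
Num: n₁·n₂ = 12. Den: d₁·d₂ = s^3 + 4.5*s^2 + 7.36*s + 4.16.
H(s) = (12)/(s^3 + 4.5*s^2 + 7.36*s + 4.16)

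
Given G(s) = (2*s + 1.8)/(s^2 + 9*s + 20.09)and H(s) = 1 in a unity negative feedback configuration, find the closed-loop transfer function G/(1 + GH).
Closed-loop T = G/(1+GH).
Numerator: G_num * H_den = 2*s + 1.8.
Denominator: G_den * H_den + G_num * H_num = (s^2 + 9*s + 20.09) + (2*s + 1.8) = s^2 + 11*s + 21.89.
T(s) = (2*s + 1.8)/(s^2 + 11*s + 21.89)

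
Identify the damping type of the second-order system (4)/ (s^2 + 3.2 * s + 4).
Standard form: ωn²/(s²+2ζωn·s+ωn²) gives ωn=2, ζ=0.8.
Underdamped (ζ = 0.8 < 1)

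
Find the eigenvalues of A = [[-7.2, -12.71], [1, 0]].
Eigenvalues solve det(λI - A) = 0.
Characteristic polynomial: λ^2 + 7.2*λ + 12.71 = 0.
Factor: (λ + 3.1)(λ + 4.1) = 0.
Roots: -3.1, -4.1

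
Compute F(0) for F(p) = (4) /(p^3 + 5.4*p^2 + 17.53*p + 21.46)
DC gain = F(0) = num(0)/den(0) = 4/21.46 = 0.1864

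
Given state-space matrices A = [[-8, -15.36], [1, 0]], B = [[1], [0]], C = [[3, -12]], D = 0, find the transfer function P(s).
P(s) = C(sI - A)⁻¹B + D.
Characteristic polynomial det(sI - A) = s^2 + 8*s + 15.36.
Numerator from C·adj(sI-A)·B + D·det(sI-A) = 3*s - 12.
P(s) = (3*s - 12)/(s^2 + 8*s + 15.36)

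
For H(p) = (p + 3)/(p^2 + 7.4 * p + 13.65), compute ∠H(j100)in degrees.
Substitute p = j*100: H(j100) = 0.000439203 - 0.00998112j.
∠H(j100) = atan2(Im, Re) = atan2(-0.00998112, 0.000439203) = -87.48°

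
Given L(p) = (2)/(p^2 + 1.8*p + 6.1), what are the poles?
Set denominator = 0: p^2 + 1.8*p + 6.1 = 0 → Poles: -0.9 + 2.3j, -0.9 - 2.3j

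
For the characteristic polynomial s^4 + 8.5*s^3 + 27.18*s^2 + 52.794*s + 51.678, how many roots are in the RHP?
s^4 + 8.5*s^3 + 27.18*s^2 + 52.794*s + 51.678 = (s + 2.2)(s + 4.5)(s^2 + 1.8*s + 5.22). Poles: -0.9 + 2.1j, -0.9 - 2.1j, -2.2, -4.5. RHP poles (Re>0): 0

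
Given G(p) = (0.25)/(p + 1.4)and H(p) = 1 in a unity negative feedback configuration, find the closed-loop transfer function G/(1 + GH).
Closed-loop T = G/(1+GH).
Numerator: G_num * H_den = 0.25.
Denominator: G_den * H_den + G_num * H_num = (p + 1.4) + (0.25) = p + 1.65.
T(p) = (0.25)/(p + 1.65)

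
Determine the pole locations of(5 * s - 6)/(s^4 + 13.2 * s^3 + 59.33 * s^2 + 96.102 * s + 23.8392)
Set denominator = 0: s^4 + 13.2*s^3 + 59.33*s^2 + 96.102*s + 23.8392 = (s + 4.4)(s + 4.2)(s + 4.3)(s + 0.3) = 0 → Poles: -0.3, -4.2, -4.3, -4.4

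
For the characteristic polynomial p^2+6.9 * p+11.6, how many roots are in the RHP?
p^2 + 6.9*p + 11.6 = (p + 4)(p + 2.9). Poles: -2.9, -4. RHP poles (Re>0): 0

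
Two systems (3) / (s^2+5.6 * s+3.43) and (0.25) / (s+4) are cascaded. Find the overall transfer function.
Series: H = H₁ · H₂ = (n₁·n₂)/(d₁·d₂).
Num: n₁·n₂ = 0.75. Den: d₁·d₂ = s^3 + 9.6*s^2 + 25.83*s + 13.72.
H(s) = (0.75)/(s^3 + 9.6*s^2 + 25.83*s + 13.72)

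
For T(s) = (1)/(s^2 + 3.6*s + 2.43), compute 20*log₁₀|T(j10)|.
Substitute s = j*10: T(j10) = -0.00902097 - 0.00332843j.
|T(j10)| = sqrt(Re² + Im²) = 0.009615.
20*log₁₀(0.009615) = -40.34 dB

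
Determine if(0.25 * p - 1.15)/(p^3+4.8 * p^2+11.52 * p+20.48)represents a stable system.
Denominator: p^3 + 4.8*p^2 + 11.52*p + 20.48 = (p + 3.2)(p^2 + 1.6*p + 6.4). Poles: -0.8 + 2.4j, -0.8 - 2.4j, -3.2. All Re(p)<0: Yes (stable)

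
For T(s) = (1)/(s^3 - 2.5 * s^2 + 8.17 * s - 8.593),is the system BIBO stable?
Denominator: s^3 - 2.5*s^2 + 8.17*s - 8.593 = (s - 1.3)(s^2 - 1.2*s + 6.61). Poles: 0.6 + 2.5j, 0.6 - 2.5j, 1.3. All Re(p)<0: No (unstable)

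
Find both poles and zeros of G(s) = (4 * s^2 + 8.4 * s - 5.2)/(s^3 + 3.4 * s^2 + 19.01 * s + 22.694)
Set denominator = 0: s^3 + 3.4*s^2 + 19.01*s + 22.694 = (s + 1.4)(s^2 + 2*s + 16.21) = 0 → Poles: -1 + 3.9j, -1 - 3.9j, -1.4
Set numerator = 0: 4*s^2 + 8.4*s - 5.2 = 4*(s - 0.5)(s + 2.6) = 0 → Zeros: -2.6, 0.5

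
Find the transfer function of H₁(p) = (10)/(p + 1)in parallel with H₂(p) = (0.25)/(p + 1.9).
Parallel: H = H₁ + H₂ = (n₁·d₂ + n₂·d₁)/(d₁·d₂).
n₁·d₂ = 10*p + 19. n₂·d₁ = 0.25*p + 0.25. Sum = 10.25*p + 19.25. d₁·d₂ = p^2 + 2.9*p + 1.9.
H(p) = (10.25*p + 19.25)/(p^2 + 2.9*p + 1.9)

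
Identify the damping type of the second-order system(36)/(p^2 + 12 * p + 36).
Standard form: ωn²/(p²+2ζωn·p+ωn²) gives ωn=6, ζ=1.
Critically damped (ζ = 1)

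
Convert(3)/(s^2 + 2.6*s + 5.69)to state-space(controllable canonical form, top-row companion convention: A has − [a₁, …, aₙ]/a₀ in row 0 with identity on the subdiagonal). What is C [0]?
Reachable canonical form: C = numerator coefficients (right-aligned, zero-padded to length n).
num = 3, C = [[0, 3]].
C[0] = 0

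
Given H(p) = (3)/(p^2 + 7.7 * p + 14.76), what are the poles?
Set denominator = 0: p^2 + 7.7*p + 14.76 = (p + 3.6)(p + 4.1) = 0 → Poles: -3.6, -4.1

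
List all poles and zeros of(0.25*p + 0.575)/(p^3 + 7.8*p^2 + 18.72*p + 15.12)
Set denominator = 0: p^3 + 7.8*p^2 + 18.72*p + 15.12 = (p + 4.2)(p^2 + 3.6*p + 3.6) = 0 → Poles: -1.8 + 0.6j, -1.8 - 0.6j, -4.2
Set numerator = 0: 0.25*p + 0.575 = 0 → Zeros: -2.3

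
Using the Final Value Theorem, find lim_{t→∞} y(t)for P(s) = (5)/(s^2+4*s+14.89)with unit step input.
FVT: lim_{t→∞} y(t) = lim_{s→0} s*Y(s) where Y(s) = P(s)/s.
= lim_{s→0} P(s) = P(0) = num(0)/den(0) = 5/14.89 = 0.3358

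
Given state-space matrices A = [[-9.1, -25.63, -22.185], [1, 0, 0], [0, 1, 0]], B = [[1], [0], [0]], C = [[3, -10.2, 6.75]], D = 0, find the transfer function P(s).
P(s) = C(sI - A)⁻¹B + D.
Characteristic polynomial det(sI - A) = s^3 + 9.1*s^2 + 25.63*s + 22.185.
Numerator from C·adj(sI-A)·B + D·det(sI-A) = 3*s^2 - 10.2*s + 6.75.
P(s) = (3*s^2 - 10.2*s + 6.75)/(s^3 + 9.1*s^2 + 25.63*s + 22.185)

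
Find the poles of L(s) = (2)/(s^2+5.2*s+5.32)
Set denominator = 0: s^2 + 5.2*s + 5.32 = (s + 1.4)(s + 3.8) = 0 → Poles: -1.4, -3.8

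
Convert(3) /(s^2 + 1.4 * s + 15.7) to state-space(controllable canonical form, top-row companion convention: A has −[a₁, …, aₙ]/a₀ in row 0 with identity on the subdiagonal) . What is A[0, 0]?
Reachable canonical form for den = s^2 + 1.4*s + 15.7: top row of A = -[a₁,a₂,...,aₙ]/a₀, ones on the subdiagonal, zeros elsewhere.
A = [[-1.4, -15.7], [1, 0]].
A[0,0] = -1.4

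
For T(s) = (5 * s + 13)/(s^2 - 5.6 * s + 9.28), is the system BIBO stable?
Denominator: s^2 - 5.6*s + 9.28. Poles: 2.8 + 1.2j, 2.8 - 1.2j. All Re(p)<0: No (unstable)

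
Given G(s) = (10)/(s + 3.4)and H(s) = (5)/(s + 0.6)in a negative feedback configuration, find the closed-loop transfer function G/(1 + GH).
Closed-loop T = G/(1+GH).
Numerator: G_num * H_den = 10*s + 6.
Denominator: G_den * H_den + G_num * H_num = (s^2 + 4*s + 2.04) + (50) = s^2 + 4*s + 52.04.
T(s) = (10*s + 6)/(s^2 + 4*s + 52.04)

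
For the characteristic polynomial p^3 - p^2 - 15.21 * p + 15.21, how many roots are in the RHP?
p^3 - p^2 - 15.21*p + 15.21 = (p - 1)(p + 3.9)(p - 3.9). Poles: -3.9, 1, 3.9. RHP poles (Re>0): 2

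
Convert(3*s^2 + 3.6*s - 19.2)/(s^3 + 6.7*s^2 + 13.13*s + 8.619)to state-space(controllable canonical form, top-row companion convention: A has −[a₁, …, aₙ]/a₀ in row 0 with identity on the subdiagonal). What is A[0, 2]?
Reachable canonical form for den = s^3 + 6.7*s^2 + 13.13*s + 8.619: top row of A = -[a₁,a₂,...,aₙ]/a₀, ones on the subdiagonal, zeros elsewhere.
A = [[-6.7, -13.13, -8.619], [1, 0, 0], [0, 1, 0]].
A[0,2] = -8.619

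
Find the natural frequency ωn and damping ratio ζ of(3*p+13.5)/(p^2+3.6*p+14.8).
Underdamped: complex pole -1.8 + 3.4j. ωn = |pole| = 3.847, ζ = -Re(pole)/ωn = 0.4679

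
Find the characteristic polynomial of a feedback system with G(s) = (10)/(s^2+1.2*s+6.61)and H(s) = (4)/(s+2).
Characteristic poly = G_den * H_den + G_num * H_num = (s^3 + 3.2*s^2 + 9.01*s + 13.22) + (40) = s^3 + 3.2*s^2 + 9.01*s + 53.22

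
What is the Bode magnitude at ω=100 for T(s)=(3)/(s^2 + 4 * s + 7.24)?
Substitute s = j*100: T(j100) = -0.000299737 - 1.19982e-05j.
|T(j100)| = sqrt(Re² + Im²) = 0.0003.
20*log₁₀(0.0003) = -70.46 dB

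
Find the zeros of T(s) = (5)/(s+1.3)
Numerator is a nonzero constant (5) → Zeros: none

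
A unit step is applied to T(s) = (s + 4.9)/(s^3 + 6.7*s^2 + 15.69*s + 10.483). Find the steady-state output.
FVT: lim_{t→∞} y(t) = lim_{s→0} s*Y(s) where Y(s) = T(s)/s.
= lim_{s→0} T(s) = T(0) = num(0)/den(0) = 4.9/10.483 = 0.4674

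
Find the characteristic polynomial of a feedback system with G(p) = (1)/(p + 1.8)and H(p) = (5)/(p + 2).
Characteristic poly = G_den * H_den + G_num * H_num = (p^2 + 3.8*p + 3.6) + (5) = p^2 + 3.8*p + 8.6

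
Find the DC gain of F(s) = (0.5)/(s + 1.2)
DC gain = F(0) = num(0)/den(0) = 0.5/1.2 = 0.4167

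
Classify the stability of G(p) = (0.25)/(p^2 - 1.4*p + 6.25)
Denominator: p^2 - 1.4*p + 6.25. Poles: 0.7 + 2.4j, 0.7 - 2.4j. Unstable (2 pole(s) in RHP)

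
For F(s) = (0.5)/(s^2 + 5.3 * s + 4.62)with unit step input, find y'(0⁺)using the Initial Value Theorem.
IVT: y'(0⁺) = lim_{s→∞} s²·Y(s) = lim_{s→∞} s·F(s).
deg(num) = 0, deg(den) = 2, relative degree = 2 ≥ 2, so s·F(s) → 0. Initial slope = 0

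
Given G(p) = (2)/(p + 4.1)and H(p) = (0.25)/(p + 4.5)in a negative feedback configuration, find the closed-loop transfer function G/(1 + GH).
Closed-loop T = G/(1+GH).
Numerator: G_num * H_den = 2*p + 9.
Denominator: G_den * H_den + G_num * H_num = (p^2 + 8.6*p + 18.45) + (0.5) = p^2 + 8.6*p + 18.95.
T(p) = (2*p + 9)/(p^2 + 8.6*p + 18.95)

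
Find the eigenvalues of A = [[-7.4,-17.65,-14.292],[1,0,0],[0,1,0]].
Eigenvalues solve det(λI - A) = 0.
Characteristic polynomial: λ^3 + 7.4*λ^2 + 17.65*λ + 14.292 = 0.
Factor: (λ + 3.6)(λ^2 + 3.8*λ + 3.97) = 0.
Roots: -1.9 + 0.6j, -1.9 - 0.6j, -3.6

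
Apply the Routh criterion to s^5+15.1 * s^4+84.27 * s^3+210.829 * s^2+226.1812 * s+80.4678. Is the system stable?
Routh array:
s^5: [1, 84.27, 226.1812]; s^4: [15.1, 210.829, 80.4678]; s^3: [70.3078, 220.852]; s^2: [163.397, 80.4678]; s^1: [186.228]; s^0: [80.4678]
First column: [1, 15.1, 70.3078, 163.397, 186.228, 80.4678]. Sign changes = 0.
Yes, stable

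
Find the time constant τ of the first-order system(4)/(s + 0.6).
First-order system: τ = -1/pole. Pole = -0.6. τ = -1/(-0.6) = 1.667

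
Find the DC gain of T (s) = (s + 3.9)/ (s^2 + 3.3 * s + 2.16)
DC gain = T(0) = num(0)/den(0) = 3.9/2.16 = 1.806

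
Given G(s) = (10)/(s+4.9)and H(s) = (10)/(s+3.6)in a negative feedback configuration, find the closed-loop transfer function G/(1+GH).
Closed-loop T = G/(1+GH).
Numerator: G_num * H_den = 10*s + 36.
Denominator: G_den * H_den + G_num * H_num = (s^2 + 8.5*s + 17.64) + (100) = s^2 + 8.5*s + 117.64.
T(s) = (10*s + 36)/(s^2 + 8.5*s + 117.64)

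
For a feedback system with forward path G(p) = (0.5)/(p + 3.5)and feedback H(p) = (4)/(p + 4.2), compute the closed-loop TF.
Closed-loop T = G/(1+GH).
Numerator: G_num * H_den = 0.5*p + 2.1.
Denominator: G_den * H_den + G_num * H_num = (p^2 + 7.7*p + 14.7) + (2) = p^2 + 7.7*p + 16.7.
T(p) = (0.5*p + 2.1)/(p^2 + 7.7*p + 16.7)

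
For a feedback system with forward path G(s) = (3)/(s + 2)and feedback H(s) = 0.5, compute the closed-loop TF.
Closed-loop T = G/(1+GH).
Numerator: G_num * H_den = 3.
Denominator: G_den * H_den + G_num * H_num = (s + 2) + (1.5) = s + 3.5.
T(s) = (3)/(s + 3.5)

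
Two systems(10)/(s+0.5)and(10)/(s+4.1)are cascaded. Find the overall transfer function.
Series: H = H₁ · H₂ = (n₁·n₂)/(d₁·d₂).
Num: n₁·n₂ = 100. Den: d₁·d₂ = s^2 + 4.6*s + 2.05.
H(s) = (100)/(s^2 + 4.6*s + 2.05)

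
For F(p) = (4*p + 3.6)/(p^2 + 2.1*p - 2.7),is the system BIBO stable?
Denominator: p^2 + 2.1*p - 2.7 = (p - 0.9)(p + 3). Poles: -3, 0.9. All Re(p)<0: No (unstable)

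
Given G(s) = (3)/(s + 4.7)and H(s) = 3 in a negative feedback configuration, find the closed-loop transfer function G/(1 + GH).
Closed-loop T = G/(1+GH).
Numerator: G_num * H_den = 3.
Denominator: G_den * H_den + G_num * H_num = (s + 4.7) + (9) = s + 13.7.
T(s) = (3)/(s + 13.7)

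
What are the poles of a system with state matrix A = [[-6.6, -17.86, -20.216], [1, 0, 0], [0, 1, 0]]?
Eigenvalues solve det(λI - A) = 0.
Characteristic polynomial: λ^3 + 6.6*λ^2 + 17.86*λ + 20.216 = 0.
Factor: (λ + 2.8)(λ^2 + 3.8*λ + 7.22) = 0.
Roots: -1.9 + 1.9j, -1.9 - 1.9j, -2.8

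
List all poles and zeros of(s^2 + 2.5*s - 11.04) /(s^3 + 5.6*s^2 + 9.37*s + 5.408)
Set denominator = 0: s^3 + 5.6*s^2 + 9.37*s + 5.408 = (s + 3.2)(s^2 + 2.4*s + 1.69) = 0 → Poles: -1.2 + 0.5j, -1.2 - 0.5j, -3.2
Set numerator = 0: s^2 + 2.5*s - 11.04 = (s + 4.8)(s - 2.3) = 0 → Zeros: -4.8, 2.3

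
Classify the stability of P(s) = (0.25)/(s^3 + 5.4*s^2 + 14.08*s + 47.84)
Denominator: s^3 + 5.4*s^2 + 14.08*s + 47.84 = (s + 4.6)(s^2 + 0.8*s + 10.4). Poles: -0.4 + 3.2j, -0.4 - 3.2j, -4.6. Stable (all poles in LHP)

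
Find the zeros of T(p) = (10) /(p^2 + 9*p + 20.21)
Numerator is a nonzero constant (10) → Zeros: none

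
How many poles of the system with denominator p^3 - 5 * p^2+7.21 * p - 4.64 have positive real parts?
p^3 - 5*p^2 + 7.21*p - 4.64 = (p - 3.2)(p^2 - 1.8*p + 1.45). Poles: 0.9 + 0.8j, 0.9 - 0.8j, 3.2. RHP poles (Re>0): 3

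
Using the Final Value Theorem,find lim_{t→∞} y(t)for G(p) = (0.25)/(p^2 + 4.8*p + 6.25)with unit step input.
FVT: lim_{t→∞} y(t) = lim_{p→0} p*Y(p) where Y(p) = G(p)/p.
= lim_{p→0} G(p) = G(0) = num(0)/den(0) = 0.25/6.25 = 0.04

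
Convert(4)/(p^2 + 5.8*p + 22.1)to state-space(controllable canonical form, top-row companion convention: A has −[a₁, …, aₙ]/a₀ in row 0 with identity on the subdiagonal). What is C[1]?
Reachable canonical form: C = numerator coefficients (right-aligned, zero-padded to length n).
num = 4, C = [[0, 4]].
C[1] = 4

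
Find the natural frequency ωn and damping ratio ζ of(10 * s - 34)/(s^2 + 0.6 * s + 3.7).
Underdamped: complex pole -0.3 + 1.9j. ωn = |pole| = 1.924, ζ = -Re(pole)/ωn = 0.156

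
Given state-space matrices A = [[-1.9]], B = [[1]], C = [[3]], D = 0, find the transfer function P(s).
P(s) = C(sI - A)⁻¹B + D.
Characteristic polynomial det(sI - A) = s + 1.9.
Numerator from C·adj(sI-A)·B + D·det(sI-A) = 3.
P(s) = (3)/(s + 1.9)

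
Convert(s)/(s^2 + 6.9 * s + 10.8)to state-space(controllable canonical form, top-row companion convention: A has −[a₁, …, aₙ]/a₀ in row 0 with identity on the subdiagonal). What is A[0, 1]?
Reachable canonical form for den = s^2 + 6.9*s + 10.8: top row of A = -[a₁,a₂,...,aₙ]/a₀, ones on the subdiagonal, zeros elsewhere.
A = [[-6.9, -10.8], [1, 0]].
A[0,1] = -10.8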